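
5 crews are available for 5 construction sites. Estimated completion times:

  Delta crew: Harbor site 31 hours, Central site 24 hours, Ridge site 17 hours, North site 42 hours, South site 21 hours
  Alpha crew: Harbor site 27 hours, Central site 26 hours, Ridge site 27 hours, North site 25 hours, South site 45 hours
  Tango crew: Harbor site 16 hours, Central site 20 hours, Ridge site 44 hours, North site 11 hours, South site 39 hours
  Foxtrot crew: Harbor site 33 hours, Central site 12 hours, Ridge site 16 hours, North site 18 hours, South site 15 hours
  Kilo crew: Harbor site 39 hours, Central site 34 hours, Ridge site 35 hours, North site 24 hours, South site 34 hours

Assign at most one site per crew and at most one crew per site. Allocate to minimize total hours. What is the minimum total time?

Optimal: Delta crew→Ridge site (17 hours), Alpha crew→Central site (26 hours), Tango crew→Harbor site (16 hours), Foxtrot crew→South site (15 hours), Kilo crew→North site (24 hours) — total 17+26+16+15+24 = 98 hours.
Min-entry greedy (repeatedly take the single cheapest remaining cell) gives 101 hours, worse by 3.
Next-best assignment: Delta crew→South site, Alpha crew→Ridge site, Tango crew→Harbor site, Foxtrot crew→Central site, Kilo crew→North site = 100 hours.
Checked against all permutations: 98 hours is optimal.

Min total: 98 hours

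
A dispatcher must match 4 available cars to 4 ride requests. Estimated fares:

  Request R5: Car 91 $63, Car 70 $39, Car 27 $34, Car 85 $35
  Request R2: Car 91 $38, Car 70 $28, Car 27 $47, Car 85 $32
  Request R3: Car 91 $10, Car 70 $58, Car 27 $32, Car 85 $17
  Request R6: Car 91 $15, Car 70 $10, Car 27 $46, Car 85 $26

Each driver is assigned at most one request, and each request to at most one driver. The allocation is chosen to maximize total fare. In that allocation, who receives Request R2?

Car 85 receives Request R2.

Optimal: Car 91→Request R5 ($63), Car 70→Request R3 ($58), Car 27→Request R6 ($46), Car 85→Request R2 ($32) — total 63+58+46+32 = $199.
Next-best assignment: Car 91→Request R5, Car 70→Request R3, Car 27→Request R2, Car 85→Request R6 = $194.
Swapping Car 70↔Car 27 (Car 70→Request R6 $10, Car 27→Request R3 $32) loses 62.
Every other assignment is strictly worse.
Car 85's own top request is Request R5 ($35), but forcing Car 85→Request R5 and reassigning the rest optimally gives only $177 — worse by 22.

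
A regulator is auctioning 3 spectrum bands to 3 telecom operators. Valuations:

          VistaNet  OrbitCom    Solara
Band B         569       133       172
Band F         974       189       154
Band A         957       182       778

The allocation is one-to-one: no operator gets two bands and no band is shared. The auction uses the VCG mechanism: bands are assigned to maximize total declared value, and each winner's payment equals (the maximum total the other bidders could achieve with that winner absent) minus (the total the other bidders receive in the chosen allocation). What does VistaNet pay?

VistaNet pays $56M.

Efficient allocation: VistaNet→Band F ($974M), OrbitCom→Band B ($133M), Solara→Band A ($778M); total welfare W = $1885M.
VistaNet receives Band F at value $974M, so the others get W − 974 = $911M.
Without VistaNet: best allocation of the remaining 2 bidders over all 3 bands is OrbitCom→Band F ($189M), Solara→Band A ($778M), total $967M.
VCG payment = (others' best without VistaNet) − (others' welfare with VistaNet) = 967 − 911 = $56M.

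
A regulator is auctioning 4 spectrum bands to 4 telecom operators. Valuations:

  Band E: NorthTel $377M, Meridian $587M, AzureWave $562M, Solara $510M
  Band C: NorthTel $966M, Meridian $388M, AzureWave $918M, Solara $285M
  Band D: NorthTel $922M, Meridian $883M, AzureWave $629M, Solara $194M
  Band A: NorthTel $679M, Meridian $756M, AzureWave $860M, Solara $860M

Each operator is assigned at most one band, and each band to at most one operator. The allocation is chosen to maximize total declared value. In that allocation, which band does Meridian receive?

Meridian receives Band E.

Optimal: NorthTel→Band D ($922M), Meridian→Band E ($587M), AzureWave→Band C ($918M), Solara→Band A ($860M) — total 922+587+918+860 = $3287M.
Row-greedy (each operator in turn takes its best remaining band) gives $3219M, worse by 68.
Next-best assignment: NorthTel→Band C, Meridian→Band D, AzureWave→Band E, Solara→Band A = $3271M.
Every other assignment is strictly worse.
Meridian's own top band is Band D ($883M), but forcing Meridian→Band D and reassigning the rest optimally gives only $3271M — worse by 16.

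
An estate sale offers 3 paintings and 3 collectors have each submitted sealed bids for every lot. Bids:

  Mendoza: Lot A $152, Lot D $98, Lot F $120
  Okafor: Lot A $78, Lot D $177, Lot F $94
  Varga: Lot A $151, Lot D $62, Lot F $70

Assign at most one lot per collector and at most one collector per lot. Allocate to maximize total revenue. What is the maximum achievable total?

Maximum total: $448

Optimal: Mendoza→Lot F ($120), Okafor→Lot D ($177), Varga→Lot A ($151) — total 120+177+151 = $448.
Max-entry greedy (repeatedly take the single best remaining cell) gives $399, worse by 49.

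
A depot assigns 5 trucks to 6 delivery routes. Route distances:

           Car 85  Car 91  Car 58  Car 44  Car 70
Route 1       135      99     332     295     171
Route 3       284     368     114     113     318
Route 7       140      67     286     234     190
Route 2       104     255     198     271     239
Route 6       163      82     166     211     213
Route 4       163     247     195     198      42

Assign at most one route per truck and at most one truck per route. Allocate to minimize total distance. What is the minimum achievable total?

Min total: 492 km

Treat this as an assignment problem: match each truck to one route.
Optimal: Car 85→Route 2 (104 km), Car 91→Route 7 (67 km), Car 58→Route 6 (166 km), Car 44→Route 3 (113 km), Car 70→Route 4 (42 km) — total 104+67+166+113+42 = 492 km.
Row-greedy (each truck in turn takes its cheapest remaining route) gives 654 km, worse by 162.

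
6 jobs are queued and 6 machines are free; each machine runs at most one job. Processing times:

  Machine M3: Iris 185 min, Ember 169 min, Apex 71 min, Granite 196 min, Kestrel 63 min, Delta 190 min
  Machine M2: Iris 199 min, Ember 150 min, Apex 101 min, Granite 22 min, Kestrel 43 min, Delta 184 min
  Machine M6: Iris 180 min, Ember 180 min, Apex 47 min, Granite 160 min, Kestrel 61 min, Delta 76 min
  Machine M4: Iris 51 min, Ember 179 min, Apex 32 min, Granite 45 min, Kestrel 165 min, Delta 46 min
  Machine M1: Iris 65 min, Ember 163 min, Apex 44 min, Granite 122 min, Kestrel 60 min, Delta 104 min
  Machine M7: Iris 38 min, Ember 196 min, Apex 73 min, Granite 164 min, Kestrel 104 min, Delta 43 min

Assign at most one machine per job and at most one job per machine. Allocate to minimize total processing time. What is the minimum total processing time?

Optimal: Iris→Machine M7 (38 min), Ember→Machine M1 (163 min), Apex→Machine M6 (47 min), Granite→Machine M2 (22 min), Kestrel→Machine M3 (63 min), Delta→Machine M4 (46 min) — total 38+163+47+22+63+46 = 379 min.
Column-greedy (each machine in turn goes to its cheapest remaining job) gives 439 min, worse by 60.
No other one-to-one assignment undercuts 379 min.

Minimum total: 379 min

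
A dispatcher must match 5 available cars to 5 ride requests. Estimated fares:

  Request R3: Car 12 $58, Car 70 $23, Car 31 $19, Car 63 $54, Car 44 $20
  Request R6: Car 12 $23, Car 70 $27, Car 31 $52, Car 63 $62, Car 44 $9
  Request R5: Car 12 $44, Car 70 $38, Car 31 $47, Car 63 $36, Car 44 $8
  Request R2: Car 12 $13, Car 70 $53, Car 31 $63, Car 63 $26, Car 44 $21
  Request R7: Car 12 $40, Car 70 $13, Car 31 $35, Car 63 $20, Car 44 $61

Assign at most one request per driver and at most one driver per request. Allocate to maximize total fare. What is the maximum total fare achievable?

Optimal: Car 12→Request R3 ($58), Car 70→Request R5 ($38), Car 31→Request R2 ($63), Car 63→Request R6 ($62), Car 44→Request R7 ($61) — total 58+38+63+62+61 = $282.
Next-best assignment: Car 12→Request R3, Car 70→Request R2, Car 31→Request R5, Car 63→Request R6, Car 44→Request R7 = $281.

Maximum total: $282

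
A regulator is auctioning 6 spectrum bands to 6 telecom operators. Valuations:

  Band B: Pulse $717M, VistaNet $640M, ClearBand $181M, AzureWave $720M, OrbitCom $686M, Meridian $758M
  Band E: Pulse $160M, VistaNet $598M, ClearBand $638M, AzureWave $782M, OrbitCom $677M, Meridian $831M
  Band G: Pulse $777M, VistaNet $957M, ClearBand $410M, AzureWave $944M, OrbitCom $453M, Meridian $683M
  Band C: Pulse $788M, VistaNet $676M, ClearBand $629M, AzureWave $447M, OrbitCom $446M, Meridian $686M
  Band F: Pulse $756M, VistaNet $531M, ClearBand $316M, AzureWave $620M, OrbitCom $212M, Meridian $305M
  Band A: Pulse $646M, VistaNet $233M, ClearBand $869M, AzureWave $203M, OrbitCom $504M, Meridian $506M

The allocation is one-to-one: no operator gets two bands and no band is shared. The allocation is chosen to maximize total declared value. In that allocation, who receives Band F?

Pulse receives Band F.

Optimal: Pulse→Band F ($756M), VistaNet→Band C ($676M), ClearBand→Band A ($869M), AzureWave→Band G ($944M), OrbitCom→Band B ($686M), Meridian→Band E ($831M) — total 756+676+869+944+686+831 = $4762M.
Swapping ClearBand↔VistaNet (ClearBand→Band C $629M, VistaNet→Band A $233M) loses 683.
Pulse's own top band is Band C ($788M), but forcing Pulse→Band C and reassigning the rest optimally gives only $4751M — worse by 11.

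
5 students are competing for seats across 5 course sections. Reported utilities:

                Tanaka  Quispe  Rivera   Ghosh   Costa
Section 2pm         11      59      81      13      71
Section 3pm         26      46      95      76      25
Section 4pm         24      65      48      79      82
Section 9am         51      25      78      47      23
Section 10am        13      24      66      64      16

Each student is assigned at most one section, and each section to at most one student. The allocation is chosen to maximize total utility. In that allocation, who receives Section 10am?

Ghosh receives Section 10am.

This is a one-to-one assignment (maximum-weight bipartite matching).
Optimal: Tanaka→Section 9am (51 points), Quispe→Section 2pm (59 points), Rivera→Section 3pm (95 points), Ghosh→Section 10am (64 points), Costa→Section 4pm (82 points) — total 51+59+95+64+82 = 351 points.
Row-greedy (each student in turn takes its best remaining section) gives 346 points, worse by 5.
Swapping Quispe↔Rivera (Quispe→Section 3pm 46 points, Rivera→Section 2pm 81 points) loses 27.
No other one-to-one assignment exceeds 351 points.
Ghosh's own top section is Section 4pm (79 points), but forcing Ghosh→Section 4pm and reassigning the rest optimally gives only 320 points — worse by 31.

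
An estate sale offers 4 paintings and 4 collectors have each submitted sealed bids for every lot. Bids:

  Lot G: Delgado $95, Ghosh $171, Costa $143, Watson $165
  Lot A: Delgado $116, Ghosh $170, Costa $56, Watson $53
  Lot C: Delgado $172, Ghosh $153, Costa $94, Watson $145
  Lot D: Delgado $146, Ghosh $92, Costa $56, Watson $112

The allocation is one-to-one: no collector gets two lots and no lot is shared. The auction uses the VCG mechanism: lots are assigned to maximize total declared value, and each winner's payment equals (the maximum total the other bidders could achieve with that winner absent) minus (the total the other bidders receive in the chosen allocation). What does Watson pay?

Watson pays $26.

Efficient allocation: Delgado→Lot D ($146), Ghosh→Lot A ($170), Costa→Lot G ($143), Watson→Lot C ($145); total welfare W = $604.
Watson receives Lot C at value $145, so the others get W − 145 = $459.
Without Watson: best allocation of the remaining 3 bidders over all 4 lots is Delgado→Lot C ($172), Ghosh→Lot A ($170), Costa→Lot G ($143), total $485.
VCG payment = (others' best without Watson) − (others' welfare with Watson) = 485 − 459 = $26.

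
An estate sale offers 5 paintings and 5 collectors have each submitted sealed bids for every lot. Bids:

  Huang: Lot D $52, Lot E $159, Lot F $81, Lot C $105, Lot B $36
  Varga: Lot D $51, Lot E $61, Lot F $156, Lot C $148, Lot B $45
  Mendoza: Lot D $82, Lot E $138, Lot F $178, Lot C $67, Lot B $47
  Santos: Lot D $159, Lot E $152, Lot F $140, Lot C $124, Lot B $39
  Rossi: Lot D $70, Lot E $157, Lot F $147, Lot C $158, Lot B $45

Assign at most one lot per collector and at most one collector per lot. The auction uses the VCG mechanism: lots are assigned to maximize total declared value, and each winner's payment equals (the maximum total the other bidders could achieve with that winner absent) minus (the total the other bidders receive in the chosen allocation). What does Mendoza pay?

Efficient allocation: Huang→Lot E ($159), Varga→Lot B ($45), Mendoza→Lot F ($178), Santos→Lot D ($159), Rossi→Lot C ($158); total welfare W = $699.
Mendoza receives Lot F at value $178, so the others get W − 178 = $521.
Without Mendoza: best allocation of the remaining 4 bidders over all 5 lots is Huang→Lot E ($159), Varga→Lot F ($156), Santos→Lot D ($159), Rossi→Lot C ($158), total $632.
VCG payment = (others' best without Mendoza) − (others' welfare with Mendoza) = 632 − 521 = $111.

Mendoza pays $111.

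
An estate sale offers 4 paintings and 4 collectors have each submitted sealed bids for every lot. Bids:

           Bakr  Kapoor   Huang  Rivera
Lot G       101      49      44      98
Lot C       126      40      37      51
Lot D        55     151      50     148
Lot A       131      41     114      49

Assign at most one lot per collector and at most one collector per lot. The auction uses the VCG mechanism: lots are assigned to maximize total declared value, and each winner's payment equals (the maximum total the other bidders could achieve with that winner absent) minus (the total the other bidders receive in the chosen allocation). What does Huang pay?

Huang pays $5.

Efficient allocation: Bakr→Lot C ($126), Kapoor→Lot D ($151), Huang→Lot A ($114), Rivera→Lot G ($98); total welfare W = $489.
Huang receives Lot A at value $114, so the others get W − 114 = $375.
Without Huang: best allocation of the remaining 3 bidders over all 4 lots is Bakr→Lot A ($131), Kapoor→Lot D ($151), Rivera→Lot G ($98), total $380.
VCG payment = (others' best without Huang) − (others' welfare with Huang) = 380 − 375 = $5.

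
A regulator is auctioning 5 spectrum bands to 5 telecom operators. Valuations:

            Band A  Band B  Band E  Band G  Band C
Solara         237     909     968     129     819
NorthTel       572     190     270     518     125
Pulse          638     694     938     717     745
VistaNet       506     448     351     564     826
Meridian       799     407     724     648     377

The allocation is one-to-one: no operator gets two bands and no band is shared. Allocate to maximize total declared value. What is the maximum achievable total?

Optimal: Solara→Band B ($909M), NorthTel→Band G ($518M), Pulse→Band E ($938M), VistaNet→Band C ($826M), Meridian→Band A ($799M) — total 909+518+938+826+799 = $3990M.
Column-greedy (each band in turn goes to its best remaining operator) gives $3335M, worse by 655.

Max total: $3990M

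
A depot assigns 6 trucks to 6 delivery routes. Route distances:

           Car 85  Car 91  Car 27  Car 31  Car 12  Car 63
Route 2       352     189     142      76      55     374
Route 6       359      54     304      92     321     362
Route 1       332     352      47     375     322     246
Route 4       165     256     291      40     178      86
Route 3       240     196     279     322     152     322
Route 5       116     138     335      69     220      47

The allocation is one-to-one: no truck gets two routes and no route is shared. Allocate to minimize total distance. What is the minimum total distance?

Minimum total: 483 km

Optimal: Car 85→Route 3 (240 km), Car 91→Route 6 (54 km), Car 27→Route 1 (47 km), Car 31→Route 4 (40 km), Car 12→Route 2 (55 km), Car 63→Route 5 (47 km) — total 240+54+47+40+55+47 = 483 km.
Row-greedy (each truck in turn takes its cheapest remaining route) gives 634 km, worse by 151.
Next-best assignment: Car 85→Route 5, Car 91→Route 6, Car 27→Route 1, Car 31→Route 2, Car 12→Route 3, Car 63→Route 4 = 531 km.
Swapping Car 85↔Car 91 (Car 85→Route 6 359 km, Car 91→Route 3 196 km) adds 261.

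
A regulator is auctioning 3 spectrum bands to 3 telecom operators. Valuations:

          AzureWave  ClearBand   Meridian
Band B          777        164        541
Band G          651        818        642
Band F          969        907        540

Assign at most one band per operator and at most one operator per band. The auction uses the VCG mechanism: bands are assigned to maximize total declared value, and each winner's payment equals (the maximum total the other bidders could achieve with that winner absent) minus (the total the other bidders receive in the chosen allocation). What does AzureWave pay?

Efficient allocation: AzureWave→Band F ($969M), ClearBand→Band G ($818M), Meridian→Band B ($541M); total welfare W = $2328M.
AzureWave receives Band F at value $969M, so the others get W − 969 = $1359M.
Without AzureWave: best allocation of the remaining 2 bidders over all 3 bands is ClearBand→Band F ($907M), Meridian→Band G ($642M), total $1549M.
VCG payment = (others' best without AzureWave) − (others' welfare with AzureWave) = 1549 − 1359 = $190M.

AzureWave pays $190M.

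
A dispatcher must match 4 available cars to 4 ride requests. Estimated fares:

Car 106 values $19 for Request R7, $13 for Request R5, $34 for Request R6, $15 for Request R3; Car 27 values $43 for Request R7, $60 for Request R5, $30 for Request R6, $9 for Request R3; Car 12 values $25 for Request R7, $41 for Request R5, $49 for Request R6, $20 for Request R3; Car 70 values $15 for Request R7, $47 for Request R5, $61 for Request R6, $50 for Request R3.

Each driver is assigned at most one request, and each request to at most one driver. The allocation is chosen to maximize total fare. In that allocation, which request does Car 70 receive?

Car 70 receives Request R3.

Optimal: Car 106→Request R7 ($19), Car 27→Request R5 ($60), Car 12→Request R6 ($49), Car 70→Request R3 ($50) — total 19+60+49+50 = $178.
Row-greedy (each driver in turn takes its best remaining request) gives $169, worse by 9.
Car 70's own top request is Request R6 ($61), but forcing Car 70→Request R6 and reassigning the rest optimally gives only $161 — worse by 17.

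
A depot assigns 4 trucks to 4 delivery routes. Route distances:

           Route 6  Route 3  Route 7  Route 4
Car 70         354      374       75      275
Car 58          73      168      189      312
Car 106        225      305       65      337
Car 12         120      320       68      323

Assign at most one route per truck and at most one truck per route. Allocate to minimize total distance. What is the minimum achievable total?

Min total: 628 km

Optimal: Car 70→Route 4 (275 km), Car 58→Route 3 (168 km), Car 106→Route 7 (65 km), Car 12→Route 6 (120 km) — total 275+168+65+120 = 628 km.
Row-greedy (each truck in turn takes its cheapest remaining route) gives 776 km, worse by 148.
Next-best assignment: Car 70→Route 7, Car 58→Route 3, Car 106→Route 4, Car 12→Route 6 = 700 km.
Swapping Car 12↔Car 70 (Car 12→Route 4 323 km, Car 70→Route 6 354 km) adds 282.
Every other assignment is strictly worse.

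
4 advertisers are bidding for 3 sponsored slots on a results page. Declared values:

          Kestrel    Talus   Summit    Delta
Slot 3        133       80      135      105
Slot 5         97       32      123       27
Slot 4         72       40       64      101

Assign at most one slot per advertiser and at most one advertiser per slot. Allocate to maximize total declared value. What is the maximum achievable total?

Optimal: Kestrel→Slot 3 ($133), Summit→Slot 5 ($123), Delta→Slot 4 ($101) — total 133+123+101 = $357.
Max-entry greedy (repeatedly take the single best remaining cell) gives $333, worse by 24.
Every other assignment is strictly worse.

Max total: $357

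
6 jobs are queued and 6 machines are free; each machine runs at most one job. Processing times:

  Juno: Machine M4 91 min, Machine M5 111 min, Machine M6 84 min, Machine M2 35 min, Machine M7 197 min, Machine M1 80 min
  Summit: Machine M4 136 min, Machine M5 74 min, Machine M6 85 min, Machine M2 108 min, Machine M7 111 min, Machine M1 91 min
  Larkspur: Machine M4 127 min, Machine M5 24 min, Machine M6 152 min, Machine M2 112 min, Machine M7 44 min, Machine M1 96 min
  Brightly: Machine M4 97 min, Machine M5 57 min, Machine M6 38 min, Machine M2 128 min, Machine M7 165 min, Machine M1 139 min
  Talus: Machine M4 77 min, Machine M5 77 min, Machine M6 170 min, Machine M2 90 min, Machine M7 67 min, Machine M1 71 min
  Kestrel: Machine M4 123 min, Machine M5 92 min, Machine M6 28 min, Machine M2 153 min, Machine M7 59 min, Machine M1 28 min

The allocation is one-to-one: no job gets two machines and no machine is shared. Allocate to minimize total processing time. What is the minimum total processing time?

Min total: 296 min

Treat this as an assignment problem: match each job to one machine.
Optimal: Juno→Machine M2 (35 min), Summit→Machine M5 (74 min), Larkspur→Machine M7 (44 min), Brightly→Machine M6 (38 min), Talus→Machine M4 (77 min), Kestrel→Machine M1 (28 min) — total 35+74+44+38+77+28 = 296 min.
Column-greedy (each machine in turn goes to its cheapest remaining job) gives 414 min, worse by 118.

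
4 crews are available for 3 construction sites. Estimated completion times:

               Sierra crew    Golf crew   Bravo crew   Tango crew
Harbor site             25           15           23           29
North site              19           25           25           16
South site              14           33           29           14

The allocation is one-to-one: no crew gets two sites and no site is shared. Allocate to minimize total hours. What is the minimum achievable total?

This is a one-to-one assignment (minimum-cost bipartite matching).
Optimal: Golf crew→Harbor site (15 hours), Tango crew→North site (16 hours), Sierra crew→South site (14 hours) — total 15+16+14 = 45 hours.
Row-greedy (each crew in turn takes its cheapest remaining site) gives 54 hours, worse by 9.
Next-best assignment: Golf crew→Harbor site, Sierra crew→North site, Tango crew→South site = 48 hours.
No other one-to-one assignment undercuts 45 hours.

Minimum total: 45 hours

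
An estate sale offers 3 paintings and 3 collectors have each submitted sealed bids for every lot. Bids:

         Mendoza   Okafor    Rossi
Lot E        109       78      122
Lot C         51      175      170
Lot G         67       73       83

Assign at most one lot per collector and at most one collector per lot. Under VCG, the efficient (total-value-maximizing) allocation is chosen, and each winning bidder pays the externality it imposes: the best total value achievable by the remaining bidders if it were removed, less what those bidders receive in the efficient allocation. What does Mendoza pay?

Mendoza pays $39.

Efficient allocation: Mendoza→Lot E ($109), Okafor→Lot C ($175), Rossi→Lot G ($83); total welfare W = $367.
Mendoza receives Lot E at value $109, so the others get W − 109 = $258.
Without Mendoza: best allocation of the remaining 2 bidders over all 3 lots is Okafor→Lot C ($175), Rossi→Lot E ($122), total $297.
VCG payment = (others' best without Mendoza) − (others' welfare with Mendoza) = 297 − 258 = $39.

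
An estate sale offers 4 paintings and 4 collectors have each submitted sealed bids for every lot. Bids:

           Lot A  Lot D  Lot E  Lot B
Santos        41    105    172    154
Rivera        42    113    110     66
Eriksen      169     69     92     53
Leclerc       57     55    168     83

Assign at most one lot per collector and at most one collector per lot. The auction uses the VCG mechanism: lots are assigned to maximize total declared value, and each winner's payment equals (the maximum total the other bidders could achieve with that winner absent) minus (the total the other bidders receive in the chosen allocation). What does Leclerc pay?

Leclerc pays $18.

Efficient allocation: Santos→Lot B ($154), Rivera→Lot D ($113), Eriksen→Lot A ($169), Leclerc→Lot E ($168); total welfare W = $604.
Leclerc receives Lot E at value $168, so the others get W − 168 = $436.
Without Leclerc: best allocation of the remaining 3 bidders over all 4 lots is Santos→Lot E ($172), Rivera→Lot D ($113), Eriksen→Lot A ($169), total $454.
VCG payment = (others' best without Leclerc) − (others' welfare with Leclerc) = 454 − 436 = $18.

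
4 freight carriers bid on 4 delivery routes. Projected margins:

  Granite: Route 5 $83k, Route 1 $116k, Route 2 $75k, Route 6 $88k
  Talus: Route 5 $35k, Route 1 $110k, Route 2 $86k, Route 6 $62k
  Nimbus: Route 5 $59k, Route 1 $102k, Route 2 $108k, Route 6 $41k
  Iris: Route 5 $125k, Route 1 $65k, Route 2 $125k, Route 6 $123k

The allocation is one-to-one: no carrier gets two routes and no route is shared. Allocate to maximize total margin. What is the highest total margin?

Maximum total: $431k

Optimal: Granite→Route 6 ($88k), Talus→Route 1 ($110k), Nimbus→Route 2 ($108k), Iris→Route 5 ($125k) — total 88+110+108+125 = $431k.
Column-greedy (each route in turn goes to its best remaining carrier) gives $411k, worse by 20.
Next-best assignment: Granite→Route 5, Talus→Route 1, Nimbus→Route 2, Iris→Route 6 = $424k.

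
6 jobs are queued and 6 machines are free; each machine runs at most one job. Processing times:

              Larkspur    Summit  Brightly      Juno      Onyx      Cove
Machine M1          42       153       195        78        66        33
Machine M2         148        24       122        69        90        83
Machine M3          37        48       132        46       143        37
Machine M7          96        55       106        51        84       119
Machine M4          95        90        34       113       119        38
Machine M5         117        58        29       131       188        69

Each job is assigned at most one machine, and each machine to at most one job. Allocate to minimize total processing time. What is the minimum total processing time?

Minimum total: 245 min

This is the linear assignment problem.
Optimal: Larkspur→Machine M3 (37 min), Summit→Machine M2 (24 min), Brightly→Machine M5 (29 min), Juno→Machine M7 (51 min), Onyx→Machine M1 (66 min), Cove→Machine M4 (38 min) — total 37+24+29+51+66+38 = 245 min.
Column-greedy (each machine in turn goes to its cheapest remaining job) gives 367 min, worse by 122.
Checked against all permutations: 245 min is optimal.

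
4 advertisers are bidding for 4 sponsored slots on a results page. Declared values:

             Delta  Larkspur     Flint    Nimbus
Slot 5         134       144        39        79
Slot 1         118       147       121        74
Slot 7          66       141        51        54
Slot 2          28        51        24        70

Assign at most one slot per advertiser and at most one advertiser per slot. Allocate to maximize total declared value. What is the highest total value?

Maximum total: $466

Optimal: Delta→Slot 5 ($134), Larkspur→Slot 7 ($141), Flint→Slot 1 ($121), Nimbus→Slot 2 ($70) — total 134+141+121+70 = $466.
Row-greedy (each advertiser in turn takes its best remaining slot) gives $402, worse by 64.
Next-best assignment: Delta→Slot 5, Larkspur→Slot 1, Flint→Slot 7, Nimbus→Slot 2 = $402.
Swapping Larkspur↔Flint (Larkspur→Slot 1 $147, Flint→Slot 7 $51) loses 64.
Every other assignment is strictly worse.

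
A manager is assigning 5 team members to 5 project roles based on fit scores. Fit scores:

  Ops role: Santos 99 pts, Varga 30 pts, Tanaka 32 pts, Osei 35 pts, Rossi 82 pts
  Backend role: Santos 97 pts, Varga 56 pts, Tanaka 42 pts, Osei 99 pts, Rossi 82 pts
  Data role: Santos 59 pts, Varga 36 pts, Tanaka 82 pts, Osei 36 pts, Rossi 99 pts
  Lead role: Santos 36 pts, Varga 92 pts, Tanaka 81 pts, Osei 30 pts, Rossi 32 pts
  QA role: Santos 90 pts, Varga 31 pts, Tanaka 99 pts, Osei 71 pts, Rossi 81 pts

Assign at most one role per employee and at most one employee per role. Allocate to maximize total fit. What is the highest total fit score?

Optimal: Santos→Ops role (99 pts), Varga→Lead role (92 pts), Tanaka→QA role (99 pts), Osei→Backend role (99 pts), Rossi→Data role (99 pts) — total 99+92+99+99+99 = 488 pts.
Next-best assignment: Santos→Ops role, Varga→Lead role, Tanaka→Data role, Osei→Backend role, Rossi→QA role = 453 pts.

Max total: 488 pts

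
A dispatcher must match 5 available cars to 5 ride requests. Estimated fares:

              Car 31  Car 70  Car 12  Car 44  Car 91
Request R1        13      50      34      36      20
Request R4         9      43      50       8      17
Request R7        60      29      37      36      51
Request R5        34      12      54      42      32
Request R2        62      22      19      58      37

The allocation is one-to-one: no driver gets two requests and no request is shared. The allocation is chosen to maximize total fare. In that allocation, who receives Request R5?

Optimal: Car 31→Request R2 ($62), Car 70→Request R1 ($50), Car 12→Request R4 ($50), Car 44→Request R5 ($42), Car 91→Request R7 ($51) — total 62+50+50+42+51 = $255.
Max-entry greedy (repeatedly take the single best remaining cell) gives $225, worse by 30.
Swapping Car 70↔Car 91 (Car 70→Request R7 $29, Car 91→Request R1 $20) loses 52.
Every other assignment is strictly worse.
Car 44's own top request is Request R2 ($58), but forcing Car 44→Request R2 and reassigning the rest optimally gives only $250 — worse by 5.

Car 44 receives Request R5.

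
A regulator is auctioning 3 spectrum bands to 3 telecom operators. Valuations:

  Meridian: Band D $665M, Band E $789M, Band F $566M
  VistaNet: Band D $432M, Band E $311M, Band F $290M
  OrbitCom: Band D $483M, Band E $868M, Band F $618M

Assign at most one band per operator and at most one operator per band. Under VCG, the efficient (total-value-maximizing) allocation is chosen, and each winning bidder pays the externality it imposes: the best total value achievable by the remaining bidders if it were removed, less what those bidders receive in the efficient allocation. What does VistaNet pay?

Efficient allocation: Meridian→Band F ($566M), VistaNet→Band D ($432M), OrbitCom→Band E ($868M); total welfare W = $1866M.
VistaNet receives Band D at value $432M, so the others get W − 432 = $1434M.
Without VistaNet: best allocation of the remaining 2 bidders over all 3 bands is Meridian→Band D ($665M), OrbitCom→Band E ($868M), total $1533M.
VCG payment = (others' best without VistaNet) − (others' welfare with VistaNet) = 1533 − 1434 = $99M.

VistaNet pays $99M.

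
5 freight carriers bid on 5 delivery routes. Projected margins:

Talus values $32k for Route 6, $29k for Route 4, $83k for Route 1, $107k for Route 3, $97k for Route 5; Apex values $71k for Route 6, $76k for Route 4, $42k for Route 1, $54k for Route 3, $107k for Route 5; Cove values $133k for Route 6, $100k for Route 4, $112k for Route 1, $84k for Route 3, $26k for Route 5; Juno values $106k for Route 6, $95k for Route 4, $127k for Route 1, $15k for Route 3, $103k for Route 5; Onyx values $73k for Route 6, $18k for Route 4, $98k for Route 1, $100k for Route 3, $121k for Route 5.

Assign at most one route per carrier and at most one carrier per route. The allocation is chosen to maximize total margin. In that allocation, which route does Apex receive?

Apex receives Route 4.

Optimal: Talus→Route 3 ($107k), Apex→Route 4 ($76k), Cove→Route 6 ($133k), Juno→Route 1 ($127k), Onyx→Route 5 ($121k) — total 107+76+133+127+121 = $564k.
Row-greedy (each carrier in turn takes its best remaining route) gives $492k, worse by 72.
Next-best assignment: Talus→Route 3, Apex→Route 5, Cove→Route 6, Juno→Route 4, Onyx→Route 1 = $540k.
No other one-to-one assignment exceeds $564k.
Apex's own top route is Route 5 ($107k), but forcing Apex→Route 5 and reassigning the rest optimally gives only $540k — worse by 24.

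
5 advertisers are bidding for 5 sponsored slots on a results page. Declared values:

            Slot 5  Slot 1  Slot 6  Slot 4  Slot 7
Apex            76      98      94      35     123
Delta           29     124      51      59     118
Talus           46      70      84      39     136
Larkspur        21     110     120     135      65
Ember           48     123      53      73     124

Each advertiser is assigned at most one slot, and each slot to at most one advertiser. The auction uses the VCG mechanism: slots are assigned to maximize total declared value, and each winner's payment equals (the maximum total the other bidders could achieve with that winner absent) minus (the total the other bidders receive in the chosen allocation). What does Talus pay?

Efficient allocation: Apex→Slot 5 ($76), Delta→Slot 1 ($124), Talus→Slot 6 ($84), Larkspur→Slot 4 ($135), Ember→Slot 7 ($124); total welfare W = $543.
Talus receives Slot 6 at value $84, so the others get W − 84 = $459.
Without Talus: best allocation of the remaining 4 bidders over all 5 slots is Apex→Slot 6 ($94), Delta→Slot 1 ($124), Larkspur→Slot 4 ($135), Ember→Slot 7 ($124), total $477.
VCG payment = (others' best without Talus) − (others' welfare with Talus) = 477 − 459 = $18.

Talus pays $18.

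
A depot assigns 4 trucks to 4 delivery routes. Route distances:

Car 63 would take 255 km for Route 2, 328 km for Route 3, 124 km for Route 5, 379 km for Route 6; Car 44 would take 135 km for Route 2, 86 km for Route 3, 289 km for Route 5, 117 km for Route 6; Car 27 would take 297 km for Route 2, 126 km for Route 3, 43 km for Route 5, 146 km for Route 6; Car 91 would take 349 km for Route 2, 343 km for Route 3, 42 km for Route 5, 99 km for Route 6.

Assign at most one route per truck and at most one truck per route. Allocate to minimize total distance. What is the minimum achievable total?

Treat this as an assignment problem: match each truck to one route.
Optimal: Car 63→Route 2 (255 km), Car 44→Route 3 (86 km), Car 27→Route 5 (43 km), Car 91→Route 6 (99 km) — total 255+86+43+99 = 483 km.
Swapping Car 44↔Car 63 (Car 44→Route 2 135 km, Car 63→Route 3 328 km) adds 122.

Minimum total: 483 km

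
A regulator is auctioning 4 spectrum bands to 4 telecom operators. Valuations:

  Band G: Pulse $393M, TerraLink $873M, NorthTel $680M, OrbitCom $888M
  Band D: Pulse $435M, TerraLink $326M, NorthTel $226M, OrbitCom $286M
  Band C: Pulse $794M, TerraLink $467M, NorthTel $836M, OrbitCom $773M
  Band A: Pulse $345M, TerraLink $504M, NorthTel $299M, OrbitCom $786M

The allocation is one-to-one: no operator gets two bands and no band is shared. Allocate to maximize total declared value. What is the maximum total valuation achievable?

Maximum total: $2930M

This is the linear assignment problem.
Optimal: Pulse→Band D ($435M), TerraLink→Band G ($873M), NorthTel→Band C ($836M), OrbitCom→Band A ($786M) — total 435+873+836+786 = $2930M.
Row-greedy (each operator in turn takes its best remaining band) gives $2252M, worse by 678.
Swapping OrbitCom↔NorthTel (OrbitCom→Band C $773M, NorthTel→Band A $299M) loses 550.
No other one-to-one assignment exceeds $2930M.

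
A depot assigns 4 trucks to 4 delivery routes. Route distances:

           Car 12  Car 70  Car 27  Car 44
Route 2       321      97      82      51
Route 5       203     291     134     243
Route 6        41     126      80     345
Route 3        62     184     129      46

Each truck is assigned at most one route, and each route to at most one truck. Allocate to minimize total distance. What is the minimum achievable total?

Min total: 318 km

Optimal: Car 12→Route 6 (41 km), Car 70→Route 2 (97 km), Car 27→Route 5 (134 km), Car 44→Route 3 (46 km) — total 41+97+134+46 = 318 km.
Column-greedy (each route in turn goes to its cheapest remaining truck) gives 410 km, worse by 92.
Next-best assignment: Car 12→Route 3, Car 70→Route 6, Car 27→Route 5, Car 44→Route 2 = 373 km.
No other one-to-one assignment undercuts 318 km.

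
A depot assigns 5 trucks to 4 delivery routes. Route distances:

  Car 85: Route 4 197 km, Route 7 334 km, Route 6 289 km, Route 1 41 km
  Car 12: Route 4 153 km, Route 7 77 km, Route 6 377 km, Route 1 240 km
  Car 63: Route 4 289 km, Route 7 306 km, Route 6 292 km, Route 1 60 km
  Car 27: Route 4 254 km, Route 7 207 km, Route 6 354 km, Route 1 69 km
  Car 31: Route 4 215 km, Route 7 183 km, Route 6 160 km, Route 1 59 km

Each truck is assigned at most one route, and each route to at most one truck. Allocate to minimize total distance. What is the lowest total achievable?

Optimal: Car 85→Route 4 (197 km), Car 12→Route 7 (77 km), Car 31→Route 6 (160 km), Car 63→Route 1 (60 km) — total 197+77+160+60 = 494 km.
Min-entry greedy (repeatedly take the single cheapest remaining cell) gives 532 km, worse by 38.
Next-best assignment: Car 85→Route 4, Car 12→Route 7, Car 31→Route 6, Car 27→Route 1 = 503 km.
Swapping Car 63↔Car 31 (Car 63→Route 6 292 km, Car 31→Route 1 59 km) adds 131.
No other one-to-one assignment undercuts 494 km.

Min total: 494 km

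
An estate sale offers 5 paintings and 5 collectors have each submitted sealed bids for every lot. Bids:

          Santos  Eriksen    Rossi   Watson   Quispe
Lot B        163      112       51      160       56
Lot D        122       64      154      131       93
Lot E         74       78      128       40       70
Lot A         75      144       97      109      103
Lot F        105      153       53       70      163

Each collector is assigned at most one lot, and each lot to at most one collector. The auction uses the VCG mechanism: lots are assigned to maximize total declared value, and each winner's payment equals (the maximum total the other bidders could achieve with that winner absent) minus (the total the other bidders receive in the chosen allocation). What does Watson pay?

Efficient allocation: Santos→Lot B ($163), Eriksen→Lot A ($144), Rossi→Lot E ($128), Watson→Lot D ($131), Quispe→Lot F ($163); total welfare W = $729.
Watson receives Lot D at value $131, so the others get W − 131 = $598.
Without Watson: best allocation of the remaining 4 bidders over all 5 lots is Santos→Lot B ($163), Eriksen→Lot A ($144), Rossi→Lot D ($154), Quispe→Lot F ($163), total $624.
VCG payment = (others' best without Watson) − (others' welfare with Watson) = 624 − 598 = $26.

Watson pays $26.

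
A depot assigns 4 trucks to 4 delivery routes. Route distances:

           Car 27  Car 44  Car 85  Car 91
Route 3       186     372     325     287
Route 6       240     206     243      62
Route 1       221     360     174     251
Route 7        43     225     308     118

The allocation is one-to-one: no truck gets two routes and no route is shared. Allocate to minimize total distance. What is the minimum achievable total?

Minimum total: 647 km

Optimal: Car 27→Route 3 (186 km), Car 44→Route 7 (225 km), Car 85→Route 1 (174 km), Car 91→Route 6 (62 km) — total 186+225+174+62 = 647 km.
Row-greedy (each truck in turn takes its cheapest remaining route) gives 710 km, worse by 63.
Swapping Car 91↔Car 44 (Car 91→Route 7 118 km, Car 44→Route 6 206 km) adds 37.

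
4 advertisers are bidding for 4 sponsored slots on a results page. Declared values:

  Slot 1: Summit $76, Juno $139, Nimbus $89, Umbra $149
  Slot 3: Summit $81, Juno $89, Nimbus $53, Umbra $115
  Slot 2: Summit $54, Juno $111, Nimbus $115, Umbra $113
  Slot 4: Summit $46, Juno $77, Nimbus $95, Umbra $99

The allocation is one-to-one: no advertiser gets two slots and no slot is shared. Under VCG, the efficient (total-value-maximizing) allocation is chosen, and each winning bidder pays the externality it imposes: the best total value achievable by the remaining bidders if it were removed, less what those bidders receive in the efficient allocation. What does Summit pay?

Efficient allocation: Summit→Slot 3 ($81), Juno→Slot 2 ($111), Nimbus→Slot 4 ($95), Umbra→Slot 1 ($149); total welfare W = $436.
Summit receives Slot 3 at value $81, so the others get W − 81 = $355.
Without Summit: best allocation of the remaining 3 bidders over all 4 slots is Juno→Slot 1 ($139), Nimbus→Slot 2 ($115), Umbra→Slot 3 ($115), total $369.
VCG payment = (others' best without Summit) − (others' welfare with Summit) = 369 − 355 = $14.

Summit pays $14.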